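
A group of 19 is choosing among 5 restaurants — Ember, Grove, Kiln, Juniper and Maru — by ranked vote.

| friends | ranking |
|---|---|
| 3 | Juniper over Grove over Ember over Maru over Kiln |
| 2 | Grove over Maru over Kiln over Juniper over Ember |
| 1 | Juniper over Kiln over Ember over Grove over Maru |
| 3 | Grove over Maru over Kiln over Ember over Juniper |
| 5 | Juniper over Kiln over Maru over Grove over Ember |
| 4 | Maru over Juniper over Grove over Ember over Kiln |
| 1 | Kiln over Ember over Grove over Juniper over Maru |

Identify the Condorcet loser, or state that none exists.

Pairwise majorities:
Ember vs Grove: Ember is ranked higher on 1+1 = 2 ballots, Grove on 17. Grove wins 17–2.
Ember vs Kiln: 3+4 = 7 for Ember, 12 for Kiln — Kiln by 12–7.
Ember vs Juniper: 4 to 15, Juniper.
Ember vs Maru: Maru wins 14–5.
Grove vs Kiln: 3+2+3+4 = 12 for Grove, 7 for Kiln — Grove by 12–7.
Grove vs Juniper: Juniper wins 13–6.
Grove–Maru: Grove 10–9.
Kiln vs Juniper: Juniper wins 13–6.
Kiln vs Maru: Maru, 12–7.
Juniper vs Maru: Juniper wins 10–9.
Ember loses to every other restaurant — it is the Condorcet loser.

Ember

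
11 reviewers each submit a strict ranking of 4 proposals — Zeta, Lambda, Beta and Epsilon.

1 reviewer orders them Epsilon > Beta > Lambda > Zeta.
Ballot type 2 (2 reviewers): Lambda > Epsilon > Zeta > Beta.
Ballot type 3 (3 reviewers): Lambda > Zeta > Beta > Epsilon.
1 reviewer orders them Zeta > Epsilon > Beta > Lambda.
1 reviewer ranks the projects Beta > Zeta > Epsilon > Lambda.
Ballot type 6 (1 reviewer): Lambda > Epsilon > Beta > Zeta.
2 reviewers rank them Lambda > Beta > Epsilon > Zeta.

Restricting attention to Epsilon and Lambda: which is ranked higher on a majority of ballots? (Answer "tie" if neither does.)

Ballots ranking Epsilon above Lambda: 1 + 1 + 1 = 3.
Ballots ranking Lambda above Epsilon: 11 − 3 = 8.
Lambda wins the head-to-head 8–3.

Lambda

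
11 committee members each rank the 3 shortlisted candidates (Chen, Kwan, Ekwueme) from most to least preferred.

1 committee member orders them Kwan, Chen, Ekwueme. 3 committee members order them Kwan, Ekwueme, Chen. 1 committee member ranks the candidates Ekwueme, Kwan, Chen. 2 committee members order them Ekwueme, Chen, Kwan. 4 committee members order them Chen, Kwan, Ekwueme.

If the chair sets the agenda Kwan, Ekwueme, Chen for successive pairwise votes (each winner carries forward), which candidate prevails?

Chen

Round 1: Kwan vs Ekwueme — 8–3, Kwan advances.
Round 2: Kwan vs Chen — 5–6, Chen advances.
The agenda winner is Chen.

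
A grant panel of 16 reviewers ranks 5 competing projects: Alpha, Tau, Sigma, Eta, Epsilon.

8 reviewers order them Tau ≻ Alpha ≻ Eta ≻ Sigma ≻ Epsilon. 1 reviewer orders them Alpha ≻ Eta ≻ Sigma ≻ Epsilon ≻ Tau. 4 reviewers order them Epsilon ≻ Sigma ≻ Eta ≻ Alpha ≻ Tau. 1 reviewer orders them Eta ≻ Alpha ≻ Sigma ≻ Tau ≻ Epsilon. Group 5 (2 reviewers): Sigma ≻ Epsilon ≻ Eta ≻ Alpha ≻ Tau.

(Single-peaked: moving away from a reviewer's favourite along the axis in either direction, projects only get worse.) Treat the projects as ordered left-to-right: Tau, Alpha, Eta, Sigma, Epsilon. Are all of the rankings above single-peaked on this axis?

yes

Axis positions: Tau=1, Alpha=2, Eta=3, Sigma=4, Epsilon=5.
Group 1 (peak Tau at position 1): ranking walks positions 1-2-3-4-5, expanding outward from the peak — single-peaked.
Group 2 (peak Alpha at position 2): ranking walks positions 2-3-4-5-1, expanding outward from the peak — single-peaked.
Group 3 (peak Epsilon at position 5): ranking walks positions 5-4-3-2-1, expanding outward from the peak — single-peaked.
Group 4 (peak Eta at position 3): ranking walks positions 3-2-4-1-5, expanding outward from the peak — single-peaked.
Group 5 (peak Sigma at position 4): ranking walks positions 4-5-3-2-1, expanding outward from the peak — single-peaked.
Every ranking is single-peaked on this axis.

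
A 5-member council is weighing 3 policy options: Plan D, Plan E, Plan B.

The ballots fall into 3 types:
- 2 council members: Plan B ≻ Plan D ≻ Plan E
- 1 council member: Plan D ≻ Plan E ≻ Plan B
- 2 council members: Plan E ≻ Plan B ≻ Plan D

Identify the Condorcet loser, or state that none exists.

Head-to-head results (5 council members):
Plan D vs Plan E: 3 to 2, Plan D.
Plan D vs Plan B: Plan B wins 4–1.
Plan E vs Plan B: 3 to 2, Plan E.
No option is winless: Plan D beats Plan E; Plan E beats Plan B; Plan B beats Plan D. There is no Condorcet loser.

none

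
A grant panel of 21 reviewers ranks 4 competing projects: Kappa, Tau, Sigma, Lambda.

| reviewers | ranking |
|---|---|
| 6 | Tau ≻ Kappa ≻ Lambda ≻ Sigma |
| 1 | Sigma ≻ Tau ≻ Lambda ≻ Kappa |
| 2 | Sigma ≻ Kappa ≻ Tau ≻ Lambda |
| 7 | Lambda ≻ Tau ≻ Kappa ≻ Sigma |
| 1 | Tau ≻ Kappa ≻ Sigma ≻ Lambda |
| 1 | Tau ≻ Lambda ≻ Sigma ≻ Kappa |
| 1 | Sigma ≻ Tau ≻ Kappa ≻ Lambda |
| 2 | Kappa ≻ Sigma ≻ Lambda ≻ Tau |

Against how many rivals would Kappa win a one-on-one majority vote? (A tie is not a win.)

2

Kappa against each rival (21 reviewers):
Kappa vs Tau: Kappa is ranked higher on 2+2 = 4 ballots, Tau on 17. Tau wins 17–4.
Kappa vs Sigma: Kappa, 16–5.
Kappa vs Lambda: Kappa wins 12–9.
Kappa beats Sigma, Lambda; loses to Tau — 2 pairwise wins.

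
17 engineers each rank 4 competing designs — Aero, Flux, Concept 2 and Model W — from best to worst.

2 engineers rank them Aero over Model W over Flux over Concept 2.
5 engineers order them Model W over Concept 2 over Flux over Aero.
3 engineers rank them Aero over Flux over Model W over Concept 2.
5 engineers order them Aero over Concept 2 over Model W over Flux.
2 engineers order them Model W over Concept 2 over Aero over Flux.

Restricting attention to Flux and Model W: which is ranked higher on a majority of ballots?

Model W

Ballots ranking Flux above Model W: 3.
Ballots ranking Model W above Flux: 17 − 3 = 14.
Model W wins the head-to-head 14–3.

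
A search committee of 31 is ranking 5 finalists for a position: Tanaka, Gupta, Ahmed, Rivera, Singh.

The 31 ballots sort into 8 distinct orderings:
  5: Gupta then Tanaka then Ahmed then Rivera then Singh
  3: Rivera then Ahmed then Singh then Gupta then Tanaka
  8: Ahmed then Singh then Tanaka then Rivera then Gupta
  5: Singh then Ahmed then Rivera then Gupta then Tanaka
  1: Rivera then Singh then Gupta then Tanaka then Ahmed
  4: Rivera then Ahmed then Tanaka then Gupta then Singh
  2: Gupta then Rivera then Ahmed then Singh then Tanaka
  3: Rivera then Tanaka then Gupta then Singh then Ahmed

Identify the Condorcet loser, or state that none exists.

Tanaka

Pairwise majorities:
Tanaka vs Gupta: Gupta wins 16–15.
Tanaka vs Ahmed: 5+1+3 = 9 for Tanaka, 22 for Ahmed — Ahmed by 22–9.
Tanaka vs Rivera: Tanaka preferred on 5+8 = 13 ballots; Rivera wins 18–13.
Tanaka vs Singh: Singh wins 19–12.
Gupta vs Ahmed: Ahmed wins 20–11.
Gupta vs Rivera: Rivera, 24–7.
Gupta vs Singh: Gupta is ranked higher on 5+4+2+3 = 14 ballots, Singh on 17. Singh wins 17–14.
Ahmed vs Rivera: Ahmed, 18–13.
Ahmed vs Singh: Ahmed preferred on 5+3+8+4+2 = 22 ballots; Ahmed wins 22–9.
Rivera vs Singh: Rivera, 18–13.
Tanaka loses to every other candidate — it is the Condorcet loser.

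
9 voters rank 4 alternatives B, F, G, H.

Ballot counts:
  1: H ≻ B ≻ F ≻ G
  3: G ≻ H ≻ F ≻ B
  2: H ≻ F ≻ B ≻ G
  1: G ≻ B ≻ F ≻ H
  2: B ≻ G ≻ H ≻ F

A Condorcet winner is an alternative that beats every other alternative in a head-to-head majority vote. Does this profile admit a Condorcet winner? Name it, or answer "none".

none

Check each pair by majority over 9 ballots:
B vs F: F wins 5–4.
B vs G: B wins 5–4.
B–H: H 6–3.
F vs G: G wins 6–3.
F vs H: H, 8–1.
G vs H: G, 6–3.
Every alternative loses at least once (B loses to F; F loses to G; G loses to B; H loses to G). The majority relation contains the cycle B → G → F → B, so there is no Condorcet winner.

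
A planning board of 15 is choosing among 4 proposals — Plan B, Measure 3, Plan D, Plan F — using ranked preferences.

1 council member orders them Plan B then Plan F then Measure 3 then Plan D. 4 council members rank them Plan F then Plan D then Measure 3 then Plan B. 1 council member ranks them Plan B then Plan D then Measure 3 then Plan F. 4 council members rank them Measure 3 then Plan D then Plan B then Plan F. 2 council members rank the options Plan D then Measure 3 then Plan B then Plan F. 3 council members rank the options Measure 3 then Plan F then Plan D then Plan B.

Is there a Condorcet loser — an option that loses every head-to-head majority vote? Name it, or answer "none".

Head-to-head results (15 council members):
Plan B–Measure 3: Measure 3 13–2.
Plan B vs Plan D: Plan D wins 13–2.
Plan B vs Plan F: 1+1+4+2 = 8 for Plan B, 7 for Plan F — Plan B by 8–7.
Measure 3 vs Plan D: Measure 3 wins 8–7.
Measure 3 vs Plan F: Measure 3 preferred on 1+4+2+3 = 10 ballots; Measure 3 wins 10–5.
Plan D–Plan F: Plan F 8–7.
No option is winless: Plan B beats Plan F; Measure 3 beats Plan B; Plan D beats Plan B; Plan F beats Plan D. There is no Condorcet loser.

none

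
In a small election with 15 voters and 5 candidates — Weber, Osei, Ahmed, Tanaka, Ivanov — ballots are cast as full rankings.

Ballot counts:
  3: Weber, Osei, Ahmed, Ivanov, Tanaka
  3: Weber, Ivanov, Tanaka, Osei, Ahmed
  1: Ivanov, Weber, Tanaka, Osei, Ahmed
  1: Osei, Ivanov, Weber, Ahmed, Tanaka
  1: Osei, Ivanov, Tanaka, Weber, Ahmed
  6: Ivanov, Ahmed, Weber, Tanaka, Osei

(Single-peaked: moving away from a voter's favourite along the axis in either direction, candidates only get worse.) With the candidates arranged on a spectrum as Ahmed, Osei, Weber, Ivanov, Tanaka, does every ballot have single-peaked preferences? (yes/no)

no

Axis positions: Ahmed=1, Osei=2, Weber=3, Ivanov=4, Tanaka=5.
Cluster 1 (peak Weber at position 3): ranking walks positions 3-2-1-4-5, expanding outward from the peak — single-peaked.
Cluster 2 (peak Weber at position 3): ranking walks positions 3-4-5-2-1, expanding outward from the peak — single-peaked.
Cluster 3 (peak Ivanov at position 4): ranking walks positions 4-3-5-2-1, expanding outward from the peak — single-peaked.
Cluster 4: ranking walks positions 2-4-3-1-5; Ivanov is ranked above Weber even though Weber lies between Ivanov and the peak Osei on the axis — preferences dip and rise again. Not single-peaked.
Cluster 5: ranking walks positions 2-4-5-3-1; Ivanov is ranked above Weber even though Weber lies between Ivanov and the peak Osei on the axis — preferences dip and rise again. Not single-peaked.
Cluster 6: ranking walks positions 4-1-3-5-2; Ahmed is ranked above Weber even though Weber lies between Ahmed and the peak Ivanov on the axis — preferences dip and rise again. Not single-peaked.
Cluster 4 violates single-peakedness, so the profile is not single-peaked on this axis.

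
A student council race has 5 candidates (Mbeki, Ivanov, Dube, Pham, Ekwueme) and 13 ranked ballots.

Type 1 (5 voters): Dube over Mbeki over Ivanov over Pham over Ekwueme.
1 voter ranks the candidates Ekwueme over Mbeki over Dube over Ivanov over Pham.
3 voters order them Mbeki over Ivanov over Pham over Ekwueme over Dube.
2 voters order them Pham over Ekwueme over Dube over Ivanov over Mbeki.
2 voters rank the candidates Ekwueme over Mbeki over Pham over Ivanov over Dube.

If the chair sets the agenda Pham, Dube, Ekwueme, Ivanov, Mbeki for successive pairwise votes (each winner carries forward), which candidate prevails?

Mbeki

Round 1: Pham vs Dube — 7–6, Pham advances.
Round 2: Pham vs Ekwueme — 10–3, Pham advances.
Round 3: Pham vs Ivanov — 4–9, Ivanov advances.
Round 4: Ivanov vs Mbeki — 2–11, Mbeki advances.
The agenda winner is Mbeki.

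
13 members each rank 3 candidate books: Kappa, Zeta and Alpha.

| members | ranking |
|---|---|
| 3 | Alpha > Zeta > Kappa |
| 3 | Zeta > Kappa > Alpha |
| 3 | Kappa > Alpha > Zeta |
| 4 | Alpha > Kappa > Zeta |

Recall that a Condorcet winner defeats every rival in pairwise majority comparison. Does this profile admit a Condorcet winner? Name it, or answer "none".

Check each pair by majority over 13 ballots:
Kappa vs Zeta: Kappa is ranked higher on 3+4 = 7 ballots, Zeta on 6. Kappa wins 7–6.
Kappa vs Alpha: 3+3 = 6 for Kappa, 7 for Alpha — Alpha by 7–6.
Zeta vs Alpha: Zeta is ranked higher on 3 ballots, Alpha on 10. Alpha wins 10–3.
Alpha beats each of Kappa, Zeta — Alpha is the Condorcet winner.

Alpha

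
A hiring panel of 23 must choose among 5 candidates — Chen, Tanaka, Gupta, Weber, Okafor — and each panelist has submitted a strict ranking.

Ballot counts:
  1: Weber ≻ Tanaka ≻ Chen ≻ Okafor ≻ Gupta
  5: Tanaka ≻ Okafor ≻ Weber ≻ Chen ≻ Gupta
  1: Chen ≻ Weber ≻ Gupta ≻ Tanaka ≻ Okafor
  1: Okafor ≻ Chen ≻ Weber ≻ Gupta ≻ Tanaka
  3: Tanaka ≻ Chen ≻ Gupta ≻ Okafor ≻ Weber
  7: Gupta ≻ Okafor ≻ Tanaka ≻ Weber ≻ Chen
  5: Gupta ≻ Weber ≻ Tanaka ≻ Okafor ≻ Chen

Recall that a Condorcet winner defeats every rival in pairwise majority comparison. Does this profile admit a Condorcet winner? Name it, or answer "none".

Gupta

Check each pair by majority over 23 ballots:
Chen vs Tanaka: Chen preferred on 1+1 = 2 ballots; Tanaka wins 21–2.
Chen vs Gupta: Chen preferred on 1+5+1+1+3 = 11 ballots; Gupta wins 12–11.
Chen vs Weber: Chen preferred on 1+1+3 = 5 ballots; Weber wins 18–5.
Chen vs Okafor: 1+1+3 = 5 for Chen, 18 for Okafor — Okafor by 18–5.
Tanaka vs Gupta: Gupta wins 14–9.
Tanaka vs Weber: Tanaka, 15–8.
Tanaka vs Okafor: Tanaka wins 15–8.
Gupta vs Weber: Gupta, 15–8.
Gupta vs Okafor: Gupta wins 16–7.
Weber vs Okafor: Okafor, 16–7.
Gupta wins every pairwise contest, so Gupta is the Condorcet winner.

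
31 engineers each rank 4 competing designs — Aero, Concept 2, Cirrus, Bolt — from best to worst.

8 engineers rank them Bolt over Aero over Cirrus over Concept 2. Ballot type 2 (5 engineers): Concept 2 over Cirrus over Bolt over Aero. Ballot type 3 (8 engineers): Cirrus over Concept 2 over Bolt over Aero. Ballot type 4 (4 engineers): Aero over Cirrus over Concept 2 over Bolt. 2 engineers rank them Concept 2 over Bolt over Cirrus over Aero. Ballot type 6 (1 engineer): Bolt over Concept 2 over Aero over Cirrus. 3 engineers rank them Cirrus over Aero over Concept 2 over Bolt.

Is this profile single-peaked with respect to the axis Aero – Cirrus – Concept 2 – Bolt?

no

Axis positions: Aero=1, Cirrus=2, Concept 2=3, Bolt=4.
Ballot type 1: ranking walks positions 4-1-2-3; Aero is ranked above Concept 2 even though Concept 2 lies between Aero and the peak Bolt on the axis — preferences dip and rise again. Not single-peaked.
Ballot type 2 (peak Concept 2 at position 3): ranking walks positions 3-2-4-1, expanding outward from the peak — single-peaked.
Ballot type 3 (peak Cirrus at position 2): ranking walks positions 2-3-4-1, expanding outward from the peak — single-peaked.
Ballot type 4 (peak Aero at position 1): ranking walks positions 1-2-3-4, expanding outward from the peak — single-peaked.
Ballot type 5 (peak Concept 2 at position 3): ranking walks positions 3-4-2-1, expanding outward from the peak — single-peaked.
Ballot type 6: ranking walks positions 4-3-1-2; Aero is ranked above Cirrus even though Cirrus lies between Aero and the peak Bolt on the axis — preferences dip and rise again. Not single-peaked.
Ballot type 7 (peak Cirrus at position 2): ranking walks positions 2-1-3-4, expanding outward from the peak — single-peaked.
Ballot type 1 violates single-peakedness, so the profile is not single-peaked on this axis.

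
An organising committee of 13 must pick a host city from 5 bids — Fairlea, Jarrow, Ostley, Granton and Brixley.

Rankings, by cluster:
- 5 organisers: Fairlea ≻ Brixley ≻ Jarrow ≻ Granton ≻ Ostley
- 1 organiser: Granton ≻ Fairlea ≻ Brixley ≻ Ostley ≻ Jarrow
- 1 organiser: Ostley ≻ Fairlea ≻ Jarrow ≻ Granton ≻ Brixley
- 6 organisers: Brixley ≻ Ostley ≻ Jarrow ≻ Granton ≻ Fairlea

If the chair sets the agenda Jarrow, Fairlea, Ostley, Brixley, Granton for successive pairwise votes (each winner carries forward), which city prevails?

Round 1: Jarrow vs Fairlea — 6–7, Fairlea advances.
Round 2: Fairlea vs Ostley — 6–7, Ostley advances.
Round 3: Ostley vs Brixley — 1–12, Brixley advances.
Round 4: Brixley vs Granton — 11–2, Brixley advances.
Brixley survives the agenda.

Brixley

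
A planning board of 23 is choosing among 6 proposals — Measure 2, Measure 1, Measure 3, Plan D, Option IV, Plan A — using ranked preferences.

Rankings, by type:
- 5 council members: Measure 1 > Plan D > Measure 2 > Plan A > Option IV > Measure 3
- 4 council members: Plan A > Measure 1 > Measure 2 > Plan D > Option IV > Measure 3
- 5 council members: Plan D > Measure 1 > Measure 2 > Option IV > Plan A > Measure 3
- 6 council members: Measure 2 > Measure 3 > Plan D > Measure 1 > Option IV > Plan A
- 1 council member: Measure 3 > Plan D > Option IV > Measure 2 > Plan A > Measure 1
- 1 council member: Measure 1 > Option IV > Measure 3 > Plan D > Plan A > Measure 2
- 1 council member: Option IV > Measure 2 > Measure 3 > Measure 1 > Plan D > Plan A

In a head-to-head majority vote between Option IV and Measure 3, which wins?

Option IV

Ballots ranking Option IV above Measure 3: 5 + 4 + 5 + 1 + 1 = 16.
Ballots ranking Measure 3 above Option IV: 23 − 16 = 7.
Option IV wins the head-to-head 16–7.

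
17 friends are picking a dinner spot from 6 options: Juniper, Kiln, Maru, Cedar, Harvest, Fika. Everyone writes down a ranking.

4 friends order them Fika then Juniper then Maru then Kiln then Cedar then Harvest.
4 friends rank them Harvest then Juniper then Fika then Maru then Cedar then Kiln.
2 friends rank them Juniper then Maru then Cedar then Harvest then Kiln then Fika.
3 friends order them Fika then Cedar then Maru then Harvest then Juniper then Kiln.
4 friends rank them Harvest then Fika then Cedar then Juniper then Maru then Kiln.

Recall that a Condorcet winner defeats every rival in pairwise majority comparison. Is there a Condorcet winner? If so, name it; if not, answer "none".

none

Pairwise majorities:
Juniper–Kiln: Juniper 17–0.
Juniper vs Maru: 14 to 3, Juniper.
Juniper vs Cedar: 4+4+2 = 10 for Juniper, 7 for Cedar — Juniper by 10–7.
Juniper vs Harvest: 4+2 = 6 for Juniper, 11 for Harvest — Harvest by 11–6.
Juniper vs Fika: Fika, 11–6.
Kiln vs Maru: Maru, 17–0.
Kiln vs Cedar: 4 for Kiln, 13 for Cedar — Cedar by 13–4.
Kiln vs Harvest: Kiln is ranked higher on 4 ballots, Harvest on 13. Harvest wins 13–4.
Kiln vs Fika: 2 to 15, Fika.
Maru–Cedar: Maru 10–7.
Maru vs Harvest: 4+2+3 = 9 for Maru, 8 for Harvest — Maru by 9–8.
Maru vs Fika: 2 for Maru, 15 for Fika — Fika by 15–2.
Cedar vs Harvest: Cedar preferred on 4+2+3 = 9 ballots; Cedar wins 9–8.
Cedar–Fika: Fika 15–2.
Harvest vs Fika: 10 to 7, Harvest.
Every restaurant loses at least once (Juniper loses to Harvest; Kiln loses to Juniper; Maru loses to Juniper; Cedar loses to Juniper; Harvest loses to Maru; Fika loses to Harvest). The majority relation contains the cycle Juniper → Maru → Harvest → Juniper, so there is no Condorcet winner.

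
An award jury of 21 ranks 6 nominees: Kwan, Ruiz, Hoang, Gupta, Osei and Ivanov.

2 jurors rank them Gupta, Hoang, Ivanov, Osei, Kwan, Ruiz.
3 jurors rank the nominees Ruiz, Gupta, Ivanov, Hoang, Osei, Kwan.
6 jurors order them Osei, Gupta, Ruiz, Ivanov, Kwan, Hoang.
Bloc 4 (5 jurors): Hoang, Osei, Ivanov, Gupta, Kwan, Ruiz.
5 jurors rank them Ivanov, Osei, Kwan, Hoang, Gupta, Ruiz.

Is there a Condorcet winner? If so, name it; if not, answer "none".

Check each pair by majority over 21 ballots:
Kwan vs Ruiz: 2+5+5 = 12 for Kwan, 9 for Ruiz — Kwan by 12–9.
Kwan vs Hoang: Kwan is ranked higher on 6+5 = 11 ballots, Hoang on 10. Kwan wins 11–10.
Kwan vs Gupta: 5 for Kwan, 16 for Gupta — Gupta by 16–5.
Kwan vs Osei: Kwan is ranked higher on 0 ballots, Osei on 21. Osei wins 21–0.
Kwan vs Ivanov: Kwan preferred on 0 ballots; Ivanov wins 21–0.
Ruiz vs Hoang: 3+6 = 9 for Ruiz, 12 for Hoang — Hoang by 12–9.
Ruiz vs Gupta: Ruiz is ranked higher on 3 ballots, Gupta on 18. Gupta wins 18–3.
Ruiz vs Osei: 3 to 18, Osei.
Ruiz vs Ivanov: 9 to 12, Ivanov.
Hoang vs Gupta: 10 to 11, Gupta.
Hoang vs Osei: 10 to 11, Osei.
Hoang vs Ivanov: Hoang is ranked higher on 2+5 = 7 ballots, Ivanov on 14. Ivanov wins 14–7.
Gupta vs Osei: Gupta is ranked higher on 2+3 = 5 ballots, Osei on 16. Osei wins 16–5.
Gupta vs Ivanov: Gupta is ranked higher on 2+3+6 = 11 ballots, Ivanov on 10. Gupta wins 11–10.
Osei vs Ivanov: Osei preferred on 6+5 = 11 ballots; Osei wins 11–10.
Osei wins every pairwise contest, so Osei is the Condorcet winner.

Osei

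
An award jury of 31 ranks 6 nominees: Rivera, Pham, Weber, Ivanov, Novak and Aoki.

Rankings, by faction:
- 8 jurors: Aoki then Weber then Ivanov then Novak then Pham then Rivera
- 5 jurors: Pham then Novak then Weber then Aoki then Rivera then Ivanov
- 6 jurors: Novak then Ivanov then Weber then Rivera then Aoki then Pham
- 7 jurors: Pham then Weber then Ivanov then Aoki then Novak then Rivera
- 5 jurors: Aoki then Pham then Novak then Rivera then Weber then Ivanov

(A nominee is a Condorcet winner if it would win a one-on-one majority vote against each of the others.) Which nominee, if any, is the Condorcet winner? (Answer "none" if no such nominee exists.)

none

Pairwise majorities:
Rivera vs Pham: Rivera is ranked higher on 6 ballots, Pham on 25. Pham wins 25–6.
Rivera vs Weber: Rivera preferred on 5 ballots; Weber wins 26–5.
Rivera vs Ivanov: 10 to 21, Ivanov.
Rivera vs Novak: 0 to 31, Novak.
Rivera vs Aoki: Rivera is ranked higher on 6 ballots, Aoki on 25. Aoki wins 25–6.
Pham vs Weber: 17 to 14, Pham.
Pham vs Ivanov: Pham preferred on 5+7+5 = 17 ballots; Pham wins 17–14.
Pham vs Novak: 5+7+5 = 17 for Pham, 14 for Novak — Pham by 17–14.
Pham vs Aoki: 12 to 19, Aoki.
Weber vs Ivanov: Weber preferred on 8+5+7+5 = 25 ballots; Weber wins 25–6.
Weber vs Novak: 8+7 = 15 for Weber, 16 for Novak — Novak by 16–15.
Weber vs Aoki: 5+6+7 = 18 for Weber, 13 for Aoki — Weber by 18–13.
Ivanov vs Novak: Ivanov preferred on 8+7 = 15 ballots; Novak wins 16–15.
Ivanov vs Aoki: Ivanov is ranked higher on 6+7 = 13 ballots, Aoki on 18. Aoki wins 18–13.
Novak vs Aoki: 5+6 = 11 for Novak, 20 for Aoki — Aoki by 20–11.
Each nominee drops at least one matchup (Rivera loses to Pham; Pham loses to Aoki; Weber loses to Pham; Ivanov loses to Pham; Novak loses to Pham; Aoki loses to Weber); the cycle Pham beats Weber beats Aoki beats Pham rules out a Condorcet winner.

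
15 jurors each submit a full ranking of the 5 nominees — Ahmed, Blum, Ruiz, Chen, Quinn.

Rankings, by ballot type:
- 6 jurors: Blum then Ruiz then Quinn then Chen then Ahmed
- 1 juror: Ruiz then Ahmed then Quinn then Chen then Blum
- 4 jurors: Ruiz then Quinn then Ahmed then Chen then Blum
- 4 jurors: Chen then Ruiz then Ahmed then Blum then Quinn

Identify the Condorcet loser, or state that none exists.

Head-to-head results (15 jurors):
Ahmed–Blum: Ahmed 9–6.
Ahmed vs Ruiz: Ruiz, 15–0.
Ahmed vs Chen: Ahmed is ranked higher on 1+4 = 5 ballots, Chen on 10. Chen wins 10–5.
Ahmed vs Quinn: 5 to 10, Quinn.
Blum vs Ruiz: Ruiz, 9–6.
Blum vs Chen: Chen wins 9–6.
Blum vs Quinn: Blum wins 10–5.
Ruiz–Chen: Ruiz 11–4.
Ruiz vs Quinn: Ruiz is ranked higher on 6+1+4+4 = 15 ballots, Quinn on 0. Ruiz wins 15–0.
Chen vs Quinn: Chen preferred on 4 ballots; Quinn wins 11–4.
Each nominee has at least one pairwise win (Ahmed beats Blum; Blum beats Quinn; Ruiz beats Ahmed; Chen beats Ahmed; Quinn beats Ahmed) — no Condorcet loser.

none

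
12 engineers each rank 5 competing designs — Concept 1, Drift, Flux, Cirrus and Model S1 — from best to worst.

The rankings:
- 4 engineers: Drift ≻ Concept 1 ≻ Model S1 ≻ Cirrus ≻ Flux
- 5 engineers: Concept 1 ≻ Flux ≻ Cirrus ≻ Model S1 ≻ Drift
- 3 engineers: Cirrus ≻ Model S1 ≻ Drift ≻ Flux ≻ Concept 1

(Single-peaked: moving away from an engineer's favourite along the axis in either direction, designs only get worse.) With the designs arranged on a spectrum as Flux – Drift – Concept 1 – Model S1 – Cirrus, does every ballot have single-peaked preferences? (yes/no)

no

Axis positions: Flux=1, Drift=2, Concept 1=3, Model S1=4, Cirrus=5.
Cluster 1 (peak Drift at position 2): ranking walks positions 2-3-4-5-1, expanding outward from the peak — single-peaked.
Cluster 2: ranking walks positions 3-1-5-4-2; Flux is ranked above Drift even though Drift lies between Flux and the peak Concept 1 on the axis — preferences dip and rise again. Not single-peaked.
Cluster 3: ranking walks positions 5-4-2-1-3; Drift is ranked above Concept 1 even though Concept 1 lies between Drift and the peak Cirrus on the axis — preferences dip and rise again. Not single-peaked.
Cluster 2 violates single-peakedness, so the profile is not single-peaked on this axis.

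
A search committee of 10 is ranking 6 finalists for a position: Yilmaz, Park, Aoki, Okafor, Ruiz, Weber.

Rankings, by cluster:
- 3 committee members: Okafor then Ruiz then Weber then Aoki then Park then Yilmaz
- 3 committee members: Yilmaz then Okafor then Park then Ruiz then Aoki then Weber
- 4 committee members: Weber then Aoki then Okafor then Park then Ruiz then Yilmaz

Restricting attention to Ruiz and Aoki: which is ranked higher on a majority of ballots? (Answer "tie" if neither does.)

Ballots ranking Ruiz above Aoki: 3 + 3 = 6.
Ballots ranking Aoki above Ruiz: 10 − 6 = 4.
Ruiz wins the head-to-head 6–4.

Ruiz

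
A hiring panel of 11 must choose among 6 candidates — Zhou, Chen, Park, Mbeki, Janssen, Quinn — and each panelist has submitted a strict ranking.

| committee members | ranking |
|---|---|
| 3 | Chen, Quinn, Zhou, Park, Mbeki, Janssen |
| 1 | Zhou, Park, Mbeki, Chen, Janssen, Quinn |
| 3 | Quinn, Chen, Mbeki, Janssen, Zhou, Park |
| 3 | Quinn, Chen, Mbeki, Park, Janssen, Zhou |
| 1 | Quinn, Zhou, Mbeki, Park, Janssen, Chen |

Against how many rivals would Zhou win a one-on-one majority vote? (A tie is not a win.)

Zhou against each rival (11 committee members):
Zhou vs Chen: Chen, 9–2.
Zhou vs Park: Zhou, 8–3.
Zhou vs Mbeki: Mbeki wins 6–5.
Zhou vs Janssen: 5 to 6, Janssen.
Zhou–Quinn: Quinn 10–1.
Zhou beats Park; loses to Chen, Mbeki, Janssen, Quinn — 1 pairwise win.

1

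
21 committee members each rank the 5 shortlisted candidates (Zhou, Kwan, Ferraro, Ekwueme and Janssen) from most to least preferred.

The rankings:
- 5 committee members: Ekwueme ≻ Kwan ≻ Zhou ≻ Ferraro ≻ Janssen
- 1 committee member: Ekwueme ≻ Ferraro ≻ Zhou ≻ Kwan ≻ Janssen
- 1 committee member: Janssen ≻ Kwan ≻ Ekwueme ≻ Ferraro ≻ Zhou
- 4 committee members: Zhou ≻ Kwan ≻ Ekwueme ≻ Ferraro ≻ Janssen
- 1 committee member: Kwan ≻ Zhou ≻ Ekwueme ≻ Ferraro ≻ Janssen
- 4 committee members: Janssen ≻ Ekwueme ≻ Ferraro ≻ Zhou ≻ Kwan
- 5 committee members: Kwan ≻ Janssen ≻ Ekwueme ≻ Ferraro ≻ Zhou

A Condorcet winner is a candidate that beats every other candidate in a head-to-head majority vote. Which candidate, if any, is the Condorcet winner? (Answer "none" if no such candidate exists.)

Head-to-head results (21 committee members):
Zhou–Kwan: Kwan 12–9.
Zhou vs Ferraro: Ferraro wins 11–10.
Zhou–Ekwueme: Ekwueme 16–5.
Zhou vs Janssen: Zhou, 11–10.
Kwan vs Ferraro: Kwan, 16–5.
Kwan vs Ekwueme: Kwan, 11–10.
Kwan–Janssen: Kwan 16–5.
Ferraro vs Ekwueme: Ekwueme wins 21–0.
Ferraro–Janssen: Ferraro 11–10.
Ekwueme–Janssen: Ekwueme 11–10.
Kwan wins every pairwise contest, so Kwan is the Condorcet winner.

Kwan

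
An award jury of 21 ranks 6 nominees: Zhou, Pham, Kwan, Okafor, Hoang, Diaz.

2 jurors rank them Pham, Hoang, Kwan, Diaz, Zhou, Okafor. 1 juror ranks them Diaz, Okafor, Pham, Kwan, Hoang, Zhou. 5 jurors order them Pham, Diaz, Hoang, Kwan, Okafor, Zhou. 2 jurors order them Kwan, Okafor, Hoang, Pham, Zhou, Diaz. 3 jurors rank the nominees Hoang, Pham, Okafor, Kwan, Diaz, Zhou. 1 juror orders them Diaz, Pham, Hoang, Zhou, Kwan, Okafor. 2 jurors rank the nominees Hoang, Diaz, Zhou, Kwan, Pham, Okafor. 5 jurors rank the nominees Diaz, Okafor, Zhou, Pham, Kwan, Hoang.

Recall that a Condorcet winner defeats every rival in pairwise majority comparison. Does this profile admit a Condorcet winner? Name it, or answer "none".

Pairwise majorities:
Zhou vs Pham: Pham, 14–7.
Zhou–Kwan: Kwan 13–8.
Zhou vs Okafor: Okafor, 16–5.
Zhou vs Hoang: Hoang wins 16–5.
Zhou–Diaz: Diaz 19–2.
Pham vs Kwan: Pham, 17–4.
Pham vs Okafor: Pham wins 13–8.
Pham vs Hoang: Pham wins 14–7.
Pham–Diaz: Pham 12–9.
Kwan–Okafor: Kwan 12–9.
Kwan–Hoang: Hoang 13–8.
Kwan–Diaz: Diaz 14–7.
Okafor vs Hoang: Hoang, 13–8.
Okafor–Diaz: Diaz 16–5.
Hoang–Diaz: Diaz 12–9.
Only Pham has no losses; Pham is the Condorcet winner.

Pham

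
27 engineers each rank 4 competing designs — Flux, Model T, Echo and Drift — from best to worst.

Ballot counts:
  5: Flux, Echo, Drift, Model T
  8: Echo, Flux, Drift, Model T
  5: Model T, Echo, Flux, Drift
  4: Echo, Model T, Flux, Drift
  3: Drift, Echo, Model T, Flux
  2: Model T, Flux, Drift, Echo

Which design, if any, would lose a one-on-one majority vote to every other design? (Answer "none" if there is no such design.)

none

Pairwise majorities:
Flux vs Model T: Flux is ranked higher on 5+8 = 13 ballots, Model T on 14. Model T wins 14–13.
Flux–Echo: Echo 20–7.
Flux vs Drift: Flux preferred on 5+8+5+4+2 = 24 ballots; Flux wins 24–3.
Model T vs Echo: 5+2 = 7 for Model T, 20 for Echo — Echo by 20–7.
Model T vs Drift: Model T preferred on 5+4+2 = 11 ballots; Drift wins 16–11.
Echo–Drift: Echo 22–5.
Each design has at least one pairwise win (Flux beats Drift; Model T beats Flux; Echo beats Flux; Drift beats Model T) — no Condorcet loser.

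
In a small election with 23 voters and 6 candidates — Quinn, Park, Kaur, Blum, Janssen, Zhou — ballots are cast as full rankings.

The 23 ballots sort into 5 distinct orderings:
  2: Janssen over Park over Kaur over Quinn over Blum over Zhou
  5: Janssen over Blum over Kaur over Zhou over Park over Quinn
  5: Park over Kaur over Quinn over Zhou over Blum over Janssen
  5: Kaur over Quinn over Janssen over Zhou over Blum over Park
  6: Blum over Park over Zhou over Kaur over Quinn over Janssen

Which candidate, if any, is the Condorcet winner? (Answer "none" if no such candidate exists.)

none

Check each pair by majority over 23 ballots:
Quinn vs Park: 5 for Quinn, 18 for Park — Park by 18–5.
Quinn vs Kaur: 0 to 23, Kaur.
Quinn vs Blum: 12 to 11, Quinn.
Quinn vs Janssen: Quinn preferred on 5+5+6 = 16 ballots; Quinn wins 16–7.
Quinn vs Zhou: 12 to 11, Quinn.
Park vs Kaur: 2+5+6 = 13 for Park, 10 for Kaur — Park by 13–10.
Park vs Blum: 2+5 = 7 for Park, 16 for Blum — Blum by 16–7.
Park vs Janssen: Park preferred on 5+6 = 11 ballots; Janssen wins 12–11.
Park vs Zhou: 2+5+6 = 13 for Park, 10 for Zhou — Park by 13–10.
Kaur vs Blum: 2+5+5 = 12 for Kaur, 11 for Blum — Kaur by 12–11.
Kaur vs Janssen: 16 to 7, Kaur.
Kaur vs Zhou: Kaur is ranked higher on 2+5+5+5 = 17 ballots, Zhou on 6. Kaur wins 17–6.
Blum vs Janssen: 11 to 12, Janssen.
Blum vs Zhou: 13 to 10, Blum.
Janssen vs Zhou: Janssen is ranked higher on 2+5+5 = 12 ballots, Zhou on 11. Janssen wins 12–11.
No candidate is unbeaten: Quinn loses to Park; Park loses to Blum; Kaur loses to Park; Blum loses to Quinn; Janssen loses to Quinn; Zhou loses to Quinn. In particular Quinn beats Blum beats Park beats Quinn is a majority cycle — no Condorcet winner exists.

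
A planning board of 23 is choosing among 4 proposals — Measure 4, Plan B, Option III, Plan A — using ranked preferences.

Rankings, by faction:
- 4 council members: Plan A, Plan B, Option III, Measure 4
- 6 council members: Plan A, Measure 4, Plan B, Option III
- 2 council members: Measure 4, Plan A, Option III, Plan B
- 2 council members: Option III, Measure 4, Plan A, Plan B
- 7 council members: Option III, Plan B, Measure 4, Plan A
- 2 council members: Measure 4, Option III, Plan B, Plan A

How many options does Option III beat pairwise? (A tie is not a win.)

2

Option III against each rival (23 council members):
Option III vs Measure 4: Option III wins 13–10.
Option III vs Plan B: 2+2+7+2 = 13 for Option III, 10 for Plan B — Option III by 13–10.
Option III vs Plan A: Plan A, 12–11.
Option III beats Measure 4, Plan B; loses to Plan A — 2 pairwise wins.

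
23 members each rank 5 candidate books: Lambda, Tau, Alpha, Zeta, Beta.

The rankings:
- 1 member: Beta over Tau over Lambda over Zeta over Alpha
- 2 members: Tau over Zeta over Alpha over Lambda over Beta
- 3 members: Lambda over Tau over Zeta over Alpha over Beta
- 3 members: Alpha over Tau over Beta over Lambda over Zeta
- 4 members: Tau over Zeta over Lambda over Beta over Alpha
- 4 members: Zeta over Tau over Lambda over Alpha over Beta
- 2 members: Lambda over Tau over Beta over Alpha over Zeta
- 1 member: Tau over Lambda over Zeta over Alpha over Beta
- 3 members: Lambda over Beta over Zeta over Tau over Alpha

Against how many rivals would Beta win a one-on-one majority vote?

Beta against each rival (23 members):
Beta vs Lambda: Lambda wins 19–4.
Beta vs Tau: Tau wins 19–4.
Beta vs Alpha: 10 to 13, Alpha.
Beta vs Zeta: Zeta, 14–9.
Beta beats no one; loses to Lambda, Tau, Alpha, Zeta — 0 pairwise wins.

0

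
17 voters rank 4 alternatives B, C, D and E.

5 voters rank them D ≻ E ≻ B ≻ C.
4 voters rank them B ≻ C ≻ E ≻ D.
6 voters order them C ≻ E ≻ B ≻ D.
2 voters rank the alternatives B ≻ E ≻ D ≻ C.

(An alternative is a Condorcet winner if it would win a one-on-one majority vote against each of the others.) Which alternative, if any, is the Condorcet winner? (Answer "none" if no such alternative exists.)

Pairwise majorities:
B vs C: B preferred on 5+4+2 = 11 ballots; B wins 11–6.
B vs D: B preferred on 4+6+2 = 12 ballots; B wins 12–5.
B vs E: 4+2 = 6 for B, 11 for E — E by 11–6.
C vs D: C preferred on 4+6 = 10 ballots; C wins 10–7.
C vs E: C preferred on 4+6 = 10 ballots; C wins 10–7.
D vs E: 5 for D, 12 for E — E by 12–5.
Each alternative drops at least one matchup (B loses to E; C loses to B; D loses to B; E loses to C); the cycle B beats C beats E beats B rules out a Condorcet winner.

none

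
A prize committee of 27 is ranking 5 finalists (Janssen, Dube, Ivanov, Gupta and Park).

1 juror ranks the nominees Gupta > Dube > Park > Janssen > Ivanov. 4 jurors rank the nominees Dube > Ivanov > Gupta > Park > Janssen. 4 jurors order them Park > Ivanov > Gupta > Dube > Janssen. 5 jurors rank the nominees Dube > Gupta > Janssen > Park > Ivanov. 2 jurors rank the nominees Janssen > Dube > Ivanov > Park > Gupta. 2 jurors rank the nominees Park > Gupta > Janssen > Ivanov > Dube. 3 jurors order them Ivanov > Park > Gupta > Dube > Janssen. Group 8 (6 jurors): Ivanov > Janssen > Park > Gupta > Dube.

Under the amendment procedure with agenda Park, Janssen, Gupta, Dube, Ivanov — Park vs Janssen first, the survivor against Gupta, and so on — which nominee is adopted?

Round 1: Park vs Janssen — 14–13, Park advances.
Round 2: Park vs Gupta — 17–10, Park advances.
Round 3: Park vs Dube — 15–12, Park advances.
Round 4: Park vs Ivanov — 12–15, Ivanov advances.
The agenda winner is Ivanov.

Ivanov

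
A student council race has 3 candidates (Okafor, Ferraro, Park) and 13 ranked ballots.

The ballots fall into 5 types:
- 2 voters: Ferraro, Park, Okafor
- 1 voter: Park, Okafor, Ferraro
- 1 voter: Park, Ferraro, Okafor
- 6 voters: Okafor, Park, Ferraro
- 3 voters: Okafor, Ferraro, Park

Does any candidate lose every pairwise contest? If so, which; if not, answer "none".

Ferraro

Head-to-head results (13 voters):
Okafor vs Ferraro: Okafor preferred on 1+6+3 = 10 ballots; Okafor wins 10–3.
Okafor vs Park: 9 to 4, Okafor.
Ferraro vs Park: 2+3 = 5 for Ferraro, 8 for Park — Park by 8–5.
Ferraro loses to every other candidate — it is the Condorcet loser.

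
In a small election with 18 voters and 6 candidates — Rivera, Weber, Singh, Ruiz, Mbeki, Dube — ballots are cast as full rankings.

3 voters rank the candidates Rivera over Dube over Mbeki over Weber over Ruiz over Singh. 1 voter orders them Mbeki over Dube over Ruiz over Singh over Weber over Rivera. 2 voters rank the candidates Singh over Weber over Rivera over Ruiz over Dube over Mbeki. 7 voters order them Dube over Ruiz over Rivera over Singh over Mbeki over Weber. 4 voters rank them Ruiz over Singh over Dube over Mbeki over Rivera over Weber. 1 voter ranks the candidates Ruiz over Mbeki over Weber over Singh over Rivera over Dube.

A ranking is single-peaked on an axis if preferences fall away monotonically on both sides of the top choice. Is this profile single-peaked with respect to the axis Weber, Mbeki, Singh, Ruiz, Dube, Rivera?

no

Axis positions: Weber=1, Mbeki=2, Singh=3, Ruiz=4, Dube=5, Rivera=6.
Bloc 1: ranking walks positions 6-5-2-1-4-3; Mbeki is ranked above Ruiz even though Ruiz lies between Mbeki and the peak Rivera on the axis — preferences dip and rise again. Not single-peaked.
Bloc 2: ranking walks positions 2-5-4-3-1-6; Dube is ranked above Singh even though Singh lies between Dube and the peak Mbeki on the axis — preferences dip and rise again. Not single-peaked.
Bloc 3: ranking walks positions 3-1-6-4-5-2; Weber is ranked above Mbeki even though Mbeki lies between Weber and the peak Singh on the axis — preferences dip and rise again. Not single-peaked.
Bloc 4 (peak Dube at position 5): ranking walks positions 5-4-6-3-2-1, expanding outward from the peak — single-peaked.
Bloc 5 (peak Ruiz at position 4): ranking walks positions 4-3-5-2-6-1, expanding outward from the peak — single-peaked.
Bloc 6: ranking walks positions 4-2-1-3-6-5; Mbeki is ranked above Singh even though Singh lies between Mbeki and the peak Ruiz on the axis — preferences dip and rise again. Not single-peaked.
Bloc 1 violates single-peakedness, so the profile is not single-peaked on this axis.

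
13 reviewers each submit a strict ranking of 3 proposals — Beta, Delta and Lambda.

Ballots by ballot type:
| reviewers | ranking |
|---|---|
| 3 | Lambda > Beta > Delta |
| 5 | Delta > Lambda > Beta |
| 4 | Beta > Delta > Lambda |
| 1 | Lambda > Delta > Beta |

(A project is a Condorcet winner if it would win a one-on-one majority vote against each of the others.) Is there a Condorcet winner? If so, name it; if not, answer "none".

none

Head-to-head results (13 reviewers):
Beta–Delta: Beta 7–6.
Beta–Lambda: Lambda 9–4.
Delta vs Lambda: Delta wins 9–4.
Each project drops at least one matchup (Beta loses to Lambda; Delta loses to Beta; Lambda loses to Delta); the cycle Beta beats Delta beats Lambda beats Beta rules out a Condorcet winner.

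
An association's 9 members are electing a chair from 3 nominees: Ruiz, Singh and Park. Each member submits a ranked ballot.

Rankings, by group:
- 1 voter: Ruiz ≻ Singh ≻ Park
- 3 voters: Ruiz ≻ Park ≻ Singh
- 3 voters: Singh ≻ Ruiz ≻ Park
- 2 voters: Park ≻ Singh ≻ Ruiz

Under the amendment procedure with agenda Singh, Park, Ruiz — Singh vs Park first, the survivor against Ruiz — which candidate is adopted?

Round 1: Singh vs Park — 4–5, Park advances.
Round 2: Park vs Ruiz — 2–7, Ruiz advances.
Ruiz survives the agenda.

Ruiz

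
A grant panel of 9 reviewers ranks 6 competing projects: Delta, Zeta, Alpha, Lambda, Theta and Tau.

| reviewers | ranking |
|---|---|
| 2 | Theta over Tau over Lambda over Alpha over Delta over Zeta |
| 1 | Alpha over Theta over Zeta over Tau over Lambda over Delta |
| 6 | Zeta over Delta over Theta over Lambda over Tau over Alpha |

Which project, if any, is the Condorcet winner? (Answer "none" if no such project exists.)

Head-to-head results (9 reviewers):
Delta vs Zeta: Delta is ranked higher on 2 ballots, Zeta on 7. Zeta wins 7–2.
Delta vs Alpha: 6 for Delta, 3 for Alpha — Delta by 6–3.
Delta vs Lambda: Delta preferred on 6 ballots; Delta wins 6–3.
Delta vs Theta: 6 to 3, Delta.
Delta vs Tau: Delta preferred on 6 ballots; Delta wins 6–3.
Zeta vs Alpha: 6 for Zeta, 3 for Alpha — Zeta by 6–3.
Zeta vs Lambda: Zeta is ranked higher on 1+6 = 7 ballots, Lambda on 2. Zeta wins 7–2.
Zeta vs Theta: 6 to 3, Zeta.
Zeta vs Tau: 1+6 = 7 for Zeta, 2 for Tau — Zeta by 7–2.
Alpha vs Lambda: Alpha is ranked higher on 1 ballot, Lambda on 8. Lambda wins 8–1.
Alpha vs Theta: 1 to 8, Theta.
Alpha vs Tau: Alpha is ranked higher on 1 ballot, Tau on 8. Tau wins 8–1.
Lambda vs Theta: 0 to 9, Theta.
Lambda vs Tau: 6 to 3, Lambda.
Theta vs Tau: 9 to 0, Theta.
Zeta beats each of Delta, Alpha, Lambda, Theta, Tau — Zeta is the Condorcet winner.

Zeta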